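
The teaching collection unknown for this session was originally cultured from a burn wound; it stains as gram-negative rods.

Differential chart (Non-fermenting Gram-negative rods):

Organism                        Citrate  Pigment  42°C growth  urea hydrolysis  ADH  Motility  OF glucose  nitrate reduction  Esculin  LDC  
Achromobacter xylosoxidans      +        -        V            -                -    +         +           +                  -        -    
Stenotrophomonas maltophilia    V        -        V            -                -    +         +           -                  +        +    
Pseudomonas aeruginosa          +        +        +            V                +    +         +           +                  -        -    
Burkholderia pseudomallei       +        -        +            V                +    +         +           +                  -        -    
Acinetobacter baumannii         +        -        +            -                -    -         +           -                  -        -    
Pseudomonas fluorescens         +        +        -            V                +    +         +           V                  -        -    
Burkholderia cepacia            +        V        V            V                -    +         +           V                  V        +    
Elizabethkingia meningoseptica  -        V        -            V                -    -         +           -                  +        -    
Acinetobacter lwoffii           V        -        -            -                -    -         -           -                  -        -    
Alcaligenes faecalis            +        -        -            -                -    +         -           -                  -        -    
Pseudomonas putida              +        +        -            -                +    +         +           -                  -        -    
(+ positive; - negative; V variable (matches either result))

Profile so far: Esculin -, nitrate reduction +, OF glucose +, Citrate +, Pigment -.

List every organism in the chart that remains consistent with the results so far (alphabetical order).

Achromobacter xylosoxidans, Burkholderia cepacia, Burkholderia pseudomallei

Citrate +: excludes Elizabethkingia meningoseptica — 10 left.
OF glucose +: excludes Acinetobacter lwoffii, Alcaligenes faecalis — 8 left.
nitrate reduction +: excludes Stenotrophomonas maltophilia, Acinetobacter baumannii, Pseudomonas putida — 5 left.
Esculin -: all 5 remaining candidates are consistent.
Pigment -: excludes Pseudomonas aeruginosa, Pseudomonas fluorescens — 3 left.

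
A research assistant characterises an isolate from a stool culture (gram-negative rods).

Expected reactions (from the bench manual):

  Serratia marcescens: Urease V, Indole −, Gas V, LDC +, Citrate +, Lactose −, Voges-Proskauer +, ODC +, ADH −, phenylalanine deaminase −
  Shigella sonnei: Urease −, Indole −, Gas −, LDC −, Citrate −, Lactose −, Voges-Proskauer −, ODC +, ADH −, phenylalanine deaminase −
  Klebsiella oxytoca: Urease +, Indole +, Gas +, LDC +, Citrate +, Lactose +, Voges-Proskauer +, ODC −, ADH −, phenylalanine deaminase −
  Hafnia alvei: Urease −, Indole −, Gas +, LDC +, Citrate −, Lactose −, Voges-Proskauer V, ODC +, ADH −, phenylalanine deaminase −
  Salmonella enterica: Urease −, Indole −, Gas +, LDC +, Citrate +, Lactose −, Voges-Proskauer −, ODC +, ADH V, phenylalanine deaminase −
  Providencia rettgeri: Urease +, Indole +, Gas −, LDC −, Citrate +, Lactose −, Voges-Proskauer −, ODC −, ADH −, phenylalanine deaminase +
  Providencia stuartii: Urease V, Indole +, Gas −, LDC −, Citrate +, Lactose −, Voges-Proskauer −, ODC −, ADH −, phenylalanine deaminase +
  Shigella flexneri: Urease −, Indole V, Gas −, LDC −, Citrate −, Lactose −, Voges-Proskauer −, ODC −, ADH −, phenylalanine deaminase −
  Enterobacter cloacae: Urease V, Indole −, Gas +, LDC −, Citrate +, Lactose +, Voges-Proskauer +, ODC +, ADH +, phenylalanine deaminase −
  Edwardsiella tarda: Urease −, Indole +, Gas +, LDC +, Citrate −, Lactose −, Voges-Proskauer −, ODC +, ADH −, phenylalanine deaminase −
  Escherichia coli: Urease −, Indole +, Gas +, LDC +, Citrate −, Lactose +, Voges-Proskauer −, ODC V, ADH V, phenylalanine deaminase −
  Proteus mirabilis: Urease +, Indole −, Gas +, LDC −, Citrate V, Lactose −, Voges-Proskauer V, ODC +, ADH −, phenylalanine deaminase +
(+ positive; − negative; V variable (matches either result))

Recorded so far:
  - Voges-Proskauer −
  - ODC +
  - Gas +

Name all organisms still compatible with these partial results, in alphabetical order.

Voges-Proskauer −: excludes Serratia marcescens, Klebsiella oxytoca, Enterobacter cloacae — 9 left.
ODC +: excludes Providencia rettgeri, Providencia stuartii, Shigella flexneri — 6 left.
Gas +: excludes Shigella sonnei — 5 left.

Edwardsiella tarda, Escherichia coli, Hafnia alvei, Proteus mirabilis, Salmonella enterica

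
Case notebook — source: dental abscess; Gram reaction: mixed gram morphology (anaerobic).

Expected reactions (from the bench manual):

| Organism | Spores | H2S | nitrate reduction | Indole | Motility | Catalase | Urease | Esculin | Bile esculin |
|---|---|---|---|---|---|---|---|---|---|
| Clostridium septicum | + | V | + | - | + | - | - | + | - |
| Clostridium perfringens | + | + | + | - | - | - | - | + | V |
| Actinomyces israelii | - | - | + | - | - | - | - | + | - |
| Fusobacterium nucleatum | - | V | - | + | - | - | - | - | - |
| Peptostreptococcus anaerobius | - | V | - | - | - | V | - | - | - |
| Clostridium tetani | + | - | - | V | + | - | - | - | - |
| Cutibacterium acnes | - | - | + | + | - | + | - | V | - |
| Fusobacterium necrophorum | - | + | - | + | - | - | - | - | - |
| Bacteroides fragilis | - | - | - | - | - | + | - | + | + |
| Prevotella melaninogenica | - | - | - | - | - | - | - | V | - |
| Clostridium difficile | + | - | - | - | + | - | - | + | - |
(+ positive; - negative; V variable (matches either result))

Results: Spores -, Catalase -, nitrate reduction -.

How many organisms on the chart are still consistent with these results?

4

nitrate reduction -: excludes Clostridium septicum, Clostridium perfringens, Actinomyces israelii, Cutibacterium acnes — 7 left.
Spores -: excludes Clostridium tetani, Clostridium difficile — 5 left.
Catalase -: excludes Bacteroides fragilis — 4 left.
Still consistent: Fusobacterium necrophorum, Fusobacterium nucleatum, Peptostreptococcus anaerobius, Prevotella melaninogenica.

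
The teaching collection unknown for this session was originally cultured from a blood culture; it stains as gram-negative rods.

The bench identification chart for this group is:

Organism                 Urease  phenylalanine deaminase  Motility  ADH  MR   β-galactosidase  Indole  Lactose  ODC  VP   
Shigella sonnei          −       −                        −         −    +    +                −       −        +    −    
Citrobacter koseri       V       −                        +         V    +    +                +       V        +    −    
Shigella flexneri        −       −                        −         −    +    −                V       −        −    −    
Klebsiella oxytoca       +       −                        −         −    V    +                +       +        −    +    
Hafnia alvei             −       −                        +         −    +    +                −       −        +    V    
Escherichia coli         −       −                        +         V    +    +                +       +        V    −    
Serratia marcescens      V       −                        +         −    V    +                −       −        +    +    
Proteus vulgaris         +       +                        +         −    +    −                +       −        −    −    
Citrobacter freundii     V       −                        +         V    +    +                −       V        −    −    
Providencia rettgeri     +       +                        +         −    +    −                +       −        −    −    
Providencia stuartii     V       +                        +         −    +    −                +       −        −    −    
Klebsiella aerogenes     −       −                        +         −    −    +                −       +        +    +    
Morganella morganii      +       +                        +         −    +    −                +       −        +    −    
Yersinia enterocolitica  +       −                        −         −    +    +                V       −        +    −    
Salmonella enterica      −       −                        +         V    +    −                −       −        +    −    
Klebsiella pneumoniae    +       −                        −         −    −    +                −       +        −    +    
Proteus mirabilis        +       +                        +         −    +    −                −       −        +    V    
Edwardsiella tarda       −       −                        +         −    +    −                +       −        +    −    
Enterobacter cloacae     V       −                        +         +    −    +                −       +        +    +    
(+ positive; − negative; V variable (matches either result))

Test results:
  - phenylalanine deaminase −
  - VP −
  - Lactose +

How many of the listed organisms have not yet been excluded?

3

phenylalanine deaminase −: excludes 5 organisms — 14 left.
Lactose +: excludes 7 organisms — 7 left.
VP −: excludes Klebsiella oxytoca, Klebsiella aerogenes, Klebsiella pneumoniae, Enterobacter cloacae — 3 left.
Still consistent: Citrobacter freundii, Citrobacter koseri, Escherichia coli.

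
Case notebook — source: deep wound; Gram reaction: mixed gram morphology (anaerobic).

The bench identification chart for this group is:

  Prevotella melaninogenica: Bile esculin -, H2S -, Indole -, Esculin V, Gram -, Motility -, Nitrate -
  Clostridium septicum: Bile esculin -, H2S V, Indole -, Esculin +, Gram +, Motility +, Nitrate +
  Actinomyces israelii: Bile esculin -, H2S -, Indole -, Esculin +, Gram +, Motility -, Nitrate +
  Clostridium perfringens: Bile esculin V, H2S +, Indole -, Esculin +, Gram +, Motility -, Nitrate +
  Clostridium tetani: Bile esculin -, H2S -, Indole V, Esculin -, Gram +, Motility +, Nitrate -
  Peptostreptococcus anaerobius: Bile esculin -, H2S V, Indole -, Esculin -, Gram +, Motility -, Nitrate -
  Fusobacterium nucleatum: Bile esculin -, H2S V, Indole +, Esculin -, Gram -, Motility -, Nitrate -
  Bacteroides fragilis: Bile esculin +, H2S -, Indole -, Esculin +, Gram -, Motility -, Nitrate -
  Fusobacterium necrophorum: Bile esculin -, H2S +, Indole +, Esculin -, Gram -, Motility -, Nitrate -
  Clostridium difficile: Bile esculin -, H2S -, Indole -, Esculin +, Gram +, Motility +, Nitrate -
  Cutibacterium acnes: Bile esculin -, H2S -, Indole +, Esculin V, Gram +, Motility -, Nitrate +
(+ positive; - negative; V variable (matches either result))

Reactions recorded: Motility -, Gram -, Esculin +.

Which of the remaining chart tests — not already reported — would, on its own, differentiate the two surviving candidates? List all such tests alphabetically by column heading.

Bile esculin

Gram -: excludes 7 organisms — 4 left.
Motility -: all 4 remaining candidates are consistent.
Esculin +: excludes Fusobacterium nucleatum, Fusobacterium necrophorum — 2 left.
Two candidates remain: Bacteroides fragilis and Prevotella melaninogenica.
  Bile esculin: Bacteroides fragilis +, Prevotella melaninogenica - — discriminates.
  H2S: - vs - — same for both, does not separate.
  Indole: - vs - — same for both, does not separate.
  Nitrate: - vs - — same for both, does not separate.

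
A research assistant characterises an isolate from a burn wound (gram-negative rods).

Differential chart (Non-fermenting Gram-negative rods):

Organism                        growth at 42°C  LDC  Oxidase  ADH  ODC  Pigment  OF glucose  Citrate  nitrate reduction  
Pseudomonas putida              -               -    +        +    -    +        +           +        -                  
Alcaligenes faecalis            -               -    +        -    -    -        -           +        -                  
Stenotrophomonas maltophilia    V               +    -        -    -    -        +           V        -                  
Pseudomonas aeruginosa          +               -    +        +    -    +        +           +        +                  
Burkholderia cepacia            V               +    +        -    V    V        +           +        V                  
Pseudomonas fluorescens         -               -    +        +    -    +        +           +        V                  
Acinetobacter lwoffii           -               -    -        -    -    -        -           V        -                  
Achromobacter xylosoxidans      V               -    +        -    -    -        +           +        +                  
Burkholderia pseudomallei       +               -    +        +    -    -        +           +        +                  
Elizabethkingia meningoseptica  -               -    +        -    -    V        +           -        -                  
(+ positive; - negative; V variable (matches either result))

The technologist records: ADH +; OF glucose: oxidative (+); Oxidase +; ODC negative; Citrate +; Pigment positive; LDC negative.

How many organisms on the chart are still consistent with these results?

LDC -: excludes Stenotrophomonas maltophilia, Burkholderia cepacia — 8 left.
Oxidase +: excludes Acinetobacter lwoffii — 7 left.
ADH +: excludes Alcaligenes faecalis, Achromobacter xylosoxidans, Elizabethkingia meningoseptica — 4 left.
ODC -: all 4 remaining candidates are consistent.
OF glucose +: all 4 remaining candidates are consistent.
Citrate +: all 4 remaining candidates are consistent.
Pigment +: excludes Burkholderia pseudomallei — 3 left.
Still consistent: Pseudomonas aeruginosa, Pseudomonas fluorescens, Pseudomonas putida.

3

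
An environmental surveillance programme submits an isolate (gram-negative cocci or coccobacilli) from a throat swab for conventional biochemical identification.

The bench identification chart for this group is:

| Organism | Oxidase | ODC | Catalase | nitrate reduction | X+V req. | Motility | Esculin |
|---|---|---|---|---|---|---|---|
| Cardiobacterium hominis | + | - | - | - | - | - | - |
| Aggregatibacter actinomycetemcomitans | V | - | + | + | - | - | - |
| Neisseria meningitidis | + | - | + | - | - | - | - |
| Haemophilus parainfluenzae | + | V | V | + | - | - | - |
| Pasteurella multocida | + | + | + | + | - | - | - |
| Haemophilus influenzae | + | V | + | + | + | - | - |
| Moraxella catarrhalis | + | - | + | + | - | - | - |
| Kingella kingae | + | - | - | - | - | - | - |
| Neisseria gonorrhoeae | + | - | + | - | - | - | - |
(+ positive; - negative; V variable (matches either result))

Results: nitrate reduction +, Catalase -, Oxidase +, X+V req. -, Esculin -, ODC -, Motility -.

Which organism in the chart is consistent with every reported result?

Haemophilus parainfluenzae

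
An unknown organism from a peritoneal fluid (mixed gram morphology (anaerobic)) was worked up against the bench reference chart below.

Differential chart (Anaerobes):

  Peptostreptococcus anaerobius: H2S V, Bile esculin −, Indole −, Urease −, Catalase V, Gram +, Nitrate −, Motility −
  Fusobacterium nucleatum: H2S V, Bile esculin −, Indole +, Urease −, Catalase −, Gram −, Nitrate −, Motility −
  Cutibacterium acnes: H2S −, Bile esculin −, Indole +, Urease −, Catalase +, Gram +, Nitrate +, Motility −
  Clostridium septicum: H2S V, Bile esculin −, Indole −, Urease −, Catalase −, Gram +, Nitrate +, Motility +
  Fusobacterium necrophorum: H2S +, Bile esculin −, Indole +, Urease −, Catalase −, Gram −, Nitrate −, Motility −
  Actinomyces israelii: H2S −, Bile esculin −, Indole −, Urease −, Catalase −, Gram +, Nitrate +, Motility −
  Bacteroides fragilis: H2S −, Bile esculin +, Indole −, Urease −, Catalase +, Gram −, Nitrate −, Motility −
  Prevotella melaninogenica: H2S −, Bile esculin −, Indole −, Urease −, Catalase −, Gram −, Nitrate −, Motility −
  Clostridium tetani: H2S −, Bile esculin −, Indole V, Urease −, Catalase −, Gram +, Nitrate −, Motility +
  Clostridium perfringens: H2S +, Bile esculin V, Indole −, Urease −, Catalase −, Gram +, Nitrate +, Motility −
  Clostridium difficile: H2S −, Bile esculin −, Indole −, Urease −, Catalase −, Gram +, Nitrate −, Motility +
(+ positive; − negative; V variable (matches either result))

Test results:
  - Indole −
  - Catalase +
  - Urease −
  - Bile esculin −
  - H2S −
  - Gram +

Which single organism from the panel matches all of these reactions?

Urease −: all 11 remaining candidates are consistent.
Indole −: excludes Fusobacterium nucleatum, Cutibacterium acnes, Fusobacterium necrophorum — 8 left.
Bile esculin −: excludes Bacteroides fragilis — 7 left.
Catalase +: excludes 6 organisms — 1 left.
Gram +: the one remaining candidate is consistent.
H2S −: the one remaining candidate is consistent.

Peptostreptococcus anaerobius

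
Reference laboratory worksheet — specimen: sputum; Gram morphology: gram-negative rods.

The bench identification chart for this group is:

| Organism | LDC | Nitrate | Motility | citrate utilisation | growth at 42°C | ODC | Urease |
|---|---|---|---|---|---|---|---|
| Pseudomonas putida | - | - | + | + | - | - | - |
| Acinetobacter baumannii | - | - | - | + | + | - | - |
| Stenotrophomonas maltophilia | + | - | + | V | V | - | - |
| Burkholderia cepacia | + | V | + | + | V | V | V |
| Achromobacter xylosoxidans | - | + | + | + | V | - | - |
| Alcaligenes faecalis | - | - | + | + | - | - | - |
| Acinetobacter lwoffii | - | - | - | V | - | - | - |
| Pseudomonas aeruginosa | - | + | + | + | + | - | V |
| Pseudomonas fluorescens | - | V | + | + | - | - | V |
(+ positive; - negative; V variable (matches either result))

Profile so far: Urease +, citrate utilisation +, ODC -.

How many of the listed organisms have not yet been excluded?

3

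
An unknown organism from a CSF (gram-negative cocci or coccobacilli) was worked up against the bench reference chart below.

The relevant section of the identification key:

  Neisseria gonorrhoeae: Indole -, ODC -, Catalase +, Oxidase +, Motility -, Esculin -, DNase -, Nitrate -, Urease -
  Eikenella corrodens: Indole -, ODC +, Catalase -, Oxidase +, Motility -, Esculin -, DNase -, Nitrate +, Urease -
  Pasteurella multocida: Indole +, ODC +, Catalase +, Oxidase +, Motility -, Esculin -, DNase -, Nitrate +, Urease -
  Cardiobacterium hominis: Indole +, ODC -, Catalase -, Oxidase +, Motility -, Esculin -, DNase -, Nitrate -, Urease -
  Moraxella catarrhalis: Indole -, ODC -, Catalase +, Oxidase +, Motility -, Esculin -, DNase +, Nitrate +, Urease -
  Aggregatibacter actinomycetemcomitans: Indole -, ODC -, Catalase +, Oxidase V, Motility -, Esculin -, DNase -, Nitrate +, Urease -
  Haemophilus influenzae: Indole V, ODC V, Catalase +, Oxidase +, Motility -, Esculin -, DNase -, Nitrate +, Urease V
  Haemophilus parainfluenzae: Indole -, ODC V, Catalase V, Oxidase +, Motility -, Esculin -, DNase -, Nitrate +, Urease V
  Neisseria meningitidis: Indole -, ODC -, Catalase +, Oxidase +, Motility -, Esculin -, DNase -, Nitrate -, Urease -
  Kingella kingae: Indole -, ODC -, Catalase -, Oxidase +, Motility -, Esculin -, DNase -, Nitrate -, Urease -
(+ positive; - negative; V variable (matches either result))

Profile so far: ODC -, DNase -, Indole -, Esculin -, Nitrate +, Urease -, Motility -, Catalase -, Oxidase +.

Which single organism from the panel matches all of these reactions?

Oxidase +: all 10 remaining candidates are consistent.
Nitrate +: excludes Neisseria gonorrhoeae, Cardiobacterium hominis, Neisseria meningitidis, Kingella kingae — 6 left.
Motility -: all 6 remaining candidates are consistent.
Catalase -: excludes Pasteurella multocida, Moraxella catarrhalis, Aggregatibacter actinomycetemcomitans, Haemophilus influenzae — 2 left.
Urease -: all 2 remaining candidates are consistent.
Indole -: all 2 remaining candidates are consistent.
DNase -: all 2 remaining candidates are consistent.
ODC -: excludes Eikenella corrodens — 1 left.
Esculin -: the one remaining candidate is consistent.

Haemophilus parainfluenzae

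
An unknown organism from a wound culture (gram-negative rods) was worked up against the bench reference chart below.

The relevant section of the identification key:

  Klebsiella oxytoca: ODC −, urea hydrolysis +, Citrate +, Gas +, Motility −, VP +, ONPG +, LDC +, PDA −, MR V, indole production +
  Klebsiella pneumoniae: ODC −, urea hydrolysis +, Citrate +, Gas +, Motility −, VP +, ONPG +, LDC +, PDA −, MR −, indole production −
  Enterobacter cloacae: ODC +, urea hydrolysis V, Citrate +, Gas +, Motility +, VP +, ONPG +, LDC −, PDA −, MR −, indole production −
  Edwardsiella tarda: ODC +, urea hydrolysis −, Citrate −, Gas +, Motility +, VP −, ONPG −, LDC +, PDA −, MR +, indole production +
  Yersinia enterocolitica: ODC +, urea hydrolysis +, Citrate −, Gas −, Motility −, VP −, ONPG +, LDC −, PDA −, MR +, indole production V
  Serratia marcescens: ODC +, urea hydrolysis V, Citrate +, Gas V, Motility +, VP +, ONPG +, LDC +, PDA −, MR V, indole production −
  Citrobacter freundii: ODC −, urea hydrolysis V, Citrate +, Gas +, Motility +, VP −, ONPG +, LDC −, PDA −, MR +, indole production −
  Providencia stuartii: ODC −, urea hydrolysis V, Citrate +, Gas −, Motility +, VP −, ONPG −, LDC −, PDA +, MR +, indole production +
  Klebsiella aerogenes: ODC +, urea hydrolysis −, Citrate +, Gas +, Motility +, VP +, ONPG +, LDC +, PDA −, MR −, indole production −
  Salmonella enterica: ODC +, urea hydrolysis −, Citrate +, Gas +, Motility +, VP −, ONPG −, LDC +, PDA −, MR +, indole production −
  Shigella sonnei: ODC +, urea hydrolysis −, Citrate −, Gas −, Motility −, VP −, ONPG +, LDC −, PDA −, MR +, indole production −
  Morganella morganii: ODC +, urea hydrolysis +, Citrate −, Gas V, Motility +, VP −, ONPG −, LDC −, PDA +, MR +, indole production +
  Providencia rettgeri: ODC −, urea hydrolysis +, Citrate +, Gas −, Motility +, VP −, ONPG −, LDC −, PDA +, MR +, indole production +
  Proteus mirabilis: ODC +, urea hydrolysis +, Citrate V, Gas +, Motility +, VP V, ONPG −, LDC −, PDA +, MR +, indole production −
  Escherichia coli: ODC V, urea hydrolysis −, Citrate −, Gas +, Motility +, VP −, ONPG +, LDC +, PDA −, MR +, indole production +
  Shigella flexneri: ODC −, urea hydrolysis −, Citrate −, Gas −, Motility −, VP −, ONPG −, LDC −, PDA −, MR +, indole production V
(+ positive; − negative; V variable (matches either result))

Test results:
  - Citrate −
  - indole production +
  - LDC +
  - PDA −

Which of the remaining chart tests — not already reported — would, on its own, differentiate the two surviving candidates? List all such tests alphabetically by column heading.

ONPG

LDC +: excludes 9 organisms — 7 left.
PDA −: all 7 remaining candidates are consistent.
indole production +: excludes Klebsiella pneumoniae, Serratia marcescens, Klebsiella aerogenes, Salmonella enterica — 3 left.
Citrate −: excludes Klebsiella oxytoca — 2 left.
Two candidates remain: Edwardsiella tarda and Escherichia coli.
  ODC: + vs V — variable for at least one, does not separate.
  urea hydrolysis: − vs − — same for both, does not separate.
  Gas: + vs + — same for both, does not separate.
  Motility: + vs + — same for both, does not separate.
  VP: − vs − — same for both, does not separate.
  ONPG: Edwardsiella tarda −, Escherichia coli + — discriminates.
  MR: + vs + — same for both, does not separate.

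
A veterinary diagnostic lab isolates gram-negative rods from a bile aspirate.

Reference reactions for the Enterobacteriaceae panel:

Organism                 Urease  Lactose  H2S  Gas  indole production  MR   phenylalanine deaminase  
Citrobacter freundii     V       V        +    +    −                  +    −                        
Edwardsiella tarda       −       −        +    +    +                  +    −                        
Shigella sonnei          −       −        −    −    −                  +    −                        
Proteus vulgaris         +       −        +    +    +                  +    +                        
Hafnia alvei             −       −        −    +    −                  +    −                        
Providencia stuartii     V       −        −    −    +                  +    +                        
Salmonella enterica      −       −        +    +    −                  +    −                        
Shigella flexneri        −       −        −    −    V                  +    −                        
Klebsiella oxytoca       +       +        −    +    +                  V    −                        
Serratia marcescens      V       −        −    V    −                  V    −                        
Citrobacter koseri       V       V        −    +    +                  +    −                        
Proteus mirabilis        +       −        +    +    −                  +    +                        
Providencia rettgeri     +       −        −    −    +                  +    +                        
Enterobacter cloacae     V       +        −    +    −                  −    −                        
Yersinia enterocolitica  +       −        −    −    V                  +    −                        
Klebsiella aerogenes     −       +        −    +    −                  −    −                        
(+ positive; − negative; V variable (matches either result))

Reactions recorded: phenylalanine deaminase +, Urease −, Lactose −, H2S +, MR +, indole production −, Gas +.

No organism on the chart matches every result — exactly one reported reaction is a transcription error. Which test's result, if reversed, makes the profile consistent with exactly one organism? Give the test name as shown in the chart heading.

As reported, no row in the chart matches all 7 reactions.
Reversing phenylalanine deaminase → 2 organisms match (not unique).
Reversing Gas → still no organism matches.
Reversing Urease (to +) → unique match: Proteus mirabilis.
Reversing MR → still no organism matches.
Reversing H2S → still no organism matches.
Reversing Lactose → still no organism matches.
Reversing indole production → still no organism matches.

Urease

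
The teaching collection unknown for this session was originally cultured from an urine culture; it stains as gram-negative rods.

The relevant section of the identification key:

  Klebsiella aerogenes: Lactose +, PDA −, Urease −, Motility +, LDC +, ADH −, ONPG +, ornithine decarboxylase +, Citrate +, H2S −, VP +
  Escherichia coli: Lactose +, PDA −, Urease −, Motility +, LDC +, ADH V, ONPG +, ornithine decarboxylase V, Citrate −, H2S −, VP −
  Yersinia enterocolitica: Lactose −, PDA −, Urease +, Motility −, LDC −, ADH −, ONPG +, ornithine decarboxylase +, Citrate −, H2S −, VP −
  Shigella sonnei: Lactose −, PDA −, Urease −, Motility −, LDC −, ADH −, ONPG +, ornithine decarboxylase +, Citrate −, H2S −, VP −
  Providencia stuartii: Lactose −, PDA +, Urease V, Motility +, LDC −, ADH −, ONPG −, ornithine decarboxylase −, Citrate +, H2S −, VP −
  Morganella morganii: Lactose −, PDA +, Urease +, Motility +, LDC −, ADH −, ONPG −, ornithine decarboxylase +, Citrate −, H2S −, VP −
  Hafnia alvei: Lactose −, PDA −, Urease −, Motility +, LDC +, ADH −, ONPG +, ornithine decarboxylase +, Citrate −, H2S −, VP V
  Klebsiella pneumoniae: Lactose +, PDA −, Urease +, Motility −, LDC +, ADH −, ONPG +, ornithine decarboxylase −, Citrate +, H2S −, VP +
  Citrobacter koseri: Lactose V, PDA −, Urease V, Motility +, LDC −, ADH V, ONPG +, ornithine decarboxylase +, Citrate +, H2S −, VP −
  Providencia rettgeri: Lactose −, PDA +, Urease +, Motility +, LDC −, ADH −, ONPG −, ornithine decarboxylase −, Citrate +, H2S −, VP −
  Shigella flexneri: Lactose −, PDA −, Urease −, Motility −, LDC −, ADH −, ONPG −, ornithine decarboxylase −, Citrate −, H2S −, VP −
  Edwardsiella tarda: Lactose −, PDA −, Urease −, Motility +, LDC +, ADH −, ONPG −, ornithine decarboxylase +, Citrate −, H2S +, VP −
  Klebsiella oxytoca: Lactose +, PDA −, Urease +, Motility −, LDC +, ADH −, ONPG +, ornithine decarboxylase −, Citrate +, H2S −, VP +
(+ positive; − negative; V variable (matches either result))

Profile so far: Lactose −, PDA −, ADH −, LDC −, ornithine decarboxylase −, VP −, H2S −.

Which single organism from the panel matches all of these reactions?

VP −: excludes Klebsiella aerogenes, Klebsiella pneumoniae, Klebsiella oxytoca — 10 left.
LDC −: excludes Escherichia coli, Hafnia alvei, Edwardsiella tarda — 7 left.
ornithine decarboxylase −: excludes Yersinia enterocolitica, Shigella sonnei, Morganella morganii, Citrobacter koseri — 3 left.
Lactose −: all 3 remaining candidates are consistent.
PDA −: excludes Providencia stuartii, Providencia rettgeri — 1 left.
ADH −: the one remaining candidate is consistent.
H2S −: the one remaining candidate is consistent.

Shigella flexneri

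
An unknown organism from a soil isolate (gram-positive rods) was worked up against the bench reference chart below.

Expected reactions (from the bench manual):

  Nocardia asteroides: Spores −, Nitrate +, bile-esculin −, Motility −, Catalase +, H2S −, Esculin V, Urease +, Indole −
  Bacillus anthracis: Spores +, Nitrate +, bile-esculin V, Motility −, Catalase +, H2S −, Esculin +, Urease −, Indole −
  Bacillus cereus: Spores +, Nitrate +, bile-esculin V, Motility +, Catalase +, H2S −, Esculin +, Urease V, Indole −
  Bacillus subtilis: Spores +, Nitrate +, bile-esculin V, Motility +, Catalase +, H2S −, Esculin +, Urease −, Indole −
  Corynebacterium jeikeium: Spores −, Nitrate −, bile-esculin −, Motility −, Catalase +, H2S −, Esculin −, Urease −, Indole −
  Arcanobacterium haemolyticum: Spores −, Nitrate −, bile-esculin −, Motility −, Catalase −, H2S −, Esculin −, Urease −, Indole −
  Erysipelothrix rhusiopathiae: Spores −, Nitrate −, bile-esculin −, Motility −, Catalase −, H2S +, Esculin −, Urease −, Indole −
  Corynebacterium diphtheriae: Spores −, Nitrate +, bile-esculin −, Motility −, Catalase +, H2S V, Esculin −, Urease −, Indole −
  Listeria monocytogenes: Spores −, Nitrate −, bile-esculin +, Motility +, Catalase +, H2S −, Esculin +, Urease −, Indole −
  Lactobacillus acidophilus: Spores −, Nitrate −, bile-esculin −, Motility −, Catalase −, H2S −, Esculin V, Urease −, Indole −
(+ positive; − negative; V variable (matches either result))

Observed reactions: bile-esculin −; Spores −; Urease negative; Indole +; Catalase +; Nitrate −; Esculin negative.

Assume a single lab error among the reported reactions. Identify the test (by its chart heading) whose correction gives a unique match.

Indole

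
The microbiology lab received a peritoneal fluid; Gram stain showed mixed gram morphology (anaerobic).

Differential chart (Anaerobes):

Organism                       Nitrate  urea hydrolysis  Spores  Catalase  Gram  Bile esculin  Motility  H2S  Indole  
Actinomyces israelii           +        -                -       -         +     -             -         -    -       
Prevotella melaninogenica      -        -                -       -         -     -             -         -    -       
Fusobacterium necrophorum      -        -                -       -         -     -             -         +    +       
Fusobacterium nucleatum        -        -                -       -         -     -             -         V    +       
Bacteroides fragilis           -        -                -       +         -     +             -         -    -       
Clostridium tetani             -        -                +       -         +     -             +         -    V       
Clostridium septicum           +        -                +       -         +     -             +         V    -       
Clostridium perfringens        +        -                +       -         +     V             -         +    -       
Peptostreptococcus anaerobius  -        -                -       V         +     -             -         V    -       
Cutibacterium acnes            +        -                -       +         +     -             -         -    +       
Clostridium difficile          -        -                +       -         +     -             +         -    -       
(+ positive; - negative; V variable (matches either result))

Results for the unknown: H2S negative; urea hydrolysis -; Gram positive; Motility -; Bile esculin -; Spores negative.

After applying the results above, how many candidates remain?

3

Bile esculin -: excludes Bacteroides fragilis — 10 left.
Spores -: excludes Clostridium tetani, Clostridium septicum, Clostridium perfringens, Clostridium difficile — 6 left.
H2S -: excludes Fusobacterium necrophorum — 5 left.
Motility -: all 5 remaining candidates are consistent.
urea hydrolysis -: all 5 remaining candidates are consistent.
Gram +: excludes Prevotella melaninogenica, Fusobacterium nucleatum — 3 left.
Still consistent: Actinomyces israelii, Cutibacterium acnes, Peptostreptococcus anaerobius.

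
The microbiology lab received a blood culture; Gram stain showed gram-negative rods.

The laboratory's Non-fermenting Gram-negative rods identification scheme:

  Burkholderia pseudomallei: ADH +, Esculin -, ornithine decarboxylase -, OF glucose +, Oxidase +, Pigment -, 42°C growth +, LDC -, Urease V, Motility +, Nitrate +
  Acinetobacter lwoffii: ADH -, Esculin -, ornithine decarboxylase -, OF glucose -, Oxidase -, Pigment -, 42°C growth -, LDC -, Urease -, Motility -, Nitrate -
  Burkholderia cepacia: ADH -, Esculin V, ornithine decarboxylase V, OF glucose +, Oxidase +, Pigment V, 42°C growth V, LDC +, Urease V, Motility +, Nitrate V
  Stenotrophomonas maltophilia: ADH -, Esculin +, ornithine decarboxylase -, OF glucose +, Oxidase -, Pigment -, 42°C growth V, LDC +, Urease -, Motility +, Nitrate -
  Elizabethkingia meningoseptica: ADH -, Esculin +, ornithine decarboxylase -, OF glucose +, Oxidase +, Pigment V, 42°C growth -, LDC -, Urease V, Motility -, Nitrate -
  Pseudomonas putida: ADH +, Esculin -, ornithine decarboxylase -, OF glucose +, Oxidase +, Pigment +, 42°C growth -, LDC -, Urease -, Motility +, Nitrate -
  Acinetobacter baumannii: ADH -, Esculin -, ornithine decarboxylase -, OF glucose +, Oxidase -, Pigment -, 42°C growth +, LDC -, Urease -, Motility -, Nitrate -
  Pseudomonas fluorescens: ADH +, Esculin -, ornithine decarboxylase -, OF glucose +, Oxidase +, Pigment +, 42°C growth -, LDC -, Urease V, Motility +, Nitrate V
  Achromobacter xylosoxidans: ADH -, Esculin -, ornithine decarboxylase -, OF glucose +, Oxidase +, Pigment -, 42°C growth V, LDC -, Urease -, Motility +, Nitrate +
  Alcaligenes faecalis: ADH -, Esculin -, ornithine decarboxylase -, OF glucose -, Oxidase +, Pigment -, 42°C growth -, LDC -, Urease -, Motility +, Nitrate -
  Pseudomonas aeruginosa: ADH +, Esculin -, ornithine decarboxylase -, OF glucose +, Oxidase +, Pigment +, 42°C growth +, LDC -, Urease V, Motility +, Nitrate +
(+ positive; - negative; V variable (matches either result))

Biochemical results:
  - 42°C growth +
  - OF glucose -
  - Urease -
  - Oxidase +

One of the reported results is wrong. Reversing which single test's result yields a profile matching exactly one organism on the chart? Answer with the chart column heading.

42°C growth

As reported, no row in the chart matches all 4 reactions.
Reversing Oxidase → still no organism matches.
Reversing OF glucose → 4 organisms match (not unique).
Reversing Urease → still no organism matches.
Reversing 42°C growth (to -) → unique match: Alcaligenes faecalis.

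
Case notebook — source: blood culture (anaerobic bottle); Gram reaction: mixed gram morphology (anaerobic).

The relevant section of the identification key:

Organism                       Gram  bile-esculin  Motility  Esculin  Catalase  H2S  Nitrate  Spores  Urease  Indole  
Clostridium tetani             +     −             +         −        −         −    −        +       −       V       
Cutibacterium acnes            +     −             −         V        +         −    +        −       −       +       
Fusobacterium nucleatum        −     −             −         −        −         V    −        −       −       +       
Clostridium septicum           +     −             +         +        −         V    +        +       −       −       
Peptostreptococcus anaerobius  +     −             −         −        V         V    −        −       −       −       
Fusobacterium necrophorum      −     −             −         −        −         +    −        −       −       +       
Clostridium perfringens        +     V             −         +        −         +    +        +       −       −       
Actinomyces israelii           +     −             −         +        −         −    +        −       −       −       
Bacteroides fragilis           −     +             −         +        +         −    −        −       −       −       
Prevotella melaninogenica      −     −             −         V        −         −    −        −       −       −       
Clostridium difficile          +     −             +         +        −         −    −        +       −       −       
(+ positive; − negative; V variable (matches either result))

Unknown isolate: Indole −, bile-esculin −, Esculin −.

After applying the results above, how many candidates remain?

Indole −: excludes Cutibacterium acnes, Fusobacterium nucleatum, Fusobacterium necrophorum — 8 left.
bile-esculin −: excludes Bacteroides fragilis — 7 left.
Esculin −: excludes Clostridium septicum, Clostridium perfringens, Actinomyces israelii, Clostridium difficile — 3 left.
Still consistent: Clostridium tetani, Peptostreptococcus anaerobius, Prevotella melaninogenica.

3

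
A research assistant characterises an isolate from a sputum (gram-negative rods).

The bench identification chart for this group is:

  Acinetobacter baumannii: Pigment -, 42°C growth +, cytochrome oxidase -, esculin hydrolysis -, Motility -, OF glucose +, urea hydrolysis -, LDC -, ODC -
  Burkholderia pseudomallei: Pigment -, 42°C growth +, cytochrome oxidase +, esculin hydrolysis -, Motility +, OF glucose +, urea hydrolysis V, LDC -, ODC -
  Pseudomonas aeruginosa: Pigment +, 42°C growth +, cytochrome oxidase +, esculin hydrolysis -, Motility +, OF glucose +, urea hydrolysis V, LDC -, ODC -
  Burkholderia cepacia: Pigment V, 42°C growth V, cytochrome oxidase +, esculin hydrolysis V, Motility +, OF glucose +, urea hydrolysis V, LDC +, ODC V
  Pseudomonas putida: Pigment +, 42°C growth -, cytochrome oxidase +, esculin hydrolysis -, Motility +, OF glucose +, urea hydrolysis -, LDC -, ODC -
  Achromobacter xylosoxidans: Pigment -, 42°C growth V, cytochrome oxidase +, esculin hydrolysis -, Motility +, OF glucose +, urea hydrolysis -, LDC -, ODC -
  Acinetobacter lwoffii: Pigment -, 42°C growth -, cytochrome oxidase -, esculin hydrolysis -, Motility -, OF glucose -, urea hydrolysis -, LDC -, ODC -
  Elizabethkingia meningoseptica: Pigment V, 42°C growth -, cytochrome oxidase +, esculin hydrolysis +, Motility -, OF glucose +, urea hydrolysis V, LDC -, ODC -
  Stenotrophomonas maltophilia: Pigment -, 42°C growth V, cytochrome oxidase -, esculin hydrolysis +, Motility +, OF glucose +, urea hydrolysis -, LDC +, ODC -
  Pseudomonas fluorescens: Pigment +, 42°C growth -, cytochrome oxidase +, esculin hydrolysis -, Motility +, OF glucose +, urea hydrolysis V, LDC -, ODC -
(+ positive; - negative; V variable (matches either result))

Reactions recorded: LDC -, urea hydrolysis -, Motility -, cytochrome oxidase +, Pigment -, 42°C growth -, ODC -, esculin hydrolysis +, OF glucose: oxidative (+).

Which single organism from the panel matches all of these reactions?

Elizabethkingia meningoseptica

urea hydrolysis -: all 10 remaining candidates are consistent.
cytochrome oxidase +: excludes Acinetobacter baumannii, Acinetobacter lwoffii, Stenotrophomonas maltophilia — 7 left.
OF glucose +: all 7 remaining candidates are consistent.
Motility -: excludes 6 organisms — 1 left.
esculin hydrolysis +: the one remaining candidate is consistent.
LDC -: the one remaining candidate is consistent.
Pigment -: the one remaining candidate is consistent.
42°C growth -: the one remaining candidate is consistent.
ODC -: the one remaining candidate is consistent.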